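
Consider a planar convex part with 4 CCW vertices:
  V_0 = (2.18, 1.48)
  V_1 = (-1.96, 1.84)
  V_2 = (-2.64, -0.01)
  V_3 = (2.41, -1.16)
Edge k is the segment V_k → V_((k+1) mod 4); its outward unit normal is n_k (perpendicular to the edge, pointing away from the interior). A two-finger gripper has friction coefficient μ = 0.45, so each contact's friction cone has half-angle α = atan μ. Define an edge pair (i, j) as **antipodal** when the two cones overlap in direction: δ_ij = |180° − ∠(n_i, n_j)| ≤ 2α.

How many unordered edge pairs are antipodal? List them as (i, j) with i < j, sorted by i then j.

count = 2; pairs: (0,2), (1,3)

α = atan 0.45 = 24.23°;  2α = 48.46°
n_0 = (+0.0866, +0.9962)
n_1 = (-0.9386, +0.3450)
n_2 = (-0.2220, -0.9750)
n_3 = (+0.9962, +0.0868)
  (0,1): δ = 105.21°  ·
  (0,2): δ = 7.86°  ✓
  (0,3): δ = 99.95°  ·
  (1,2): δ = 82.65°  ·
  (1,3): δ = 25.16°  ✓
  (2,3): δ = 72.19°  ·
antipodal pairs: 2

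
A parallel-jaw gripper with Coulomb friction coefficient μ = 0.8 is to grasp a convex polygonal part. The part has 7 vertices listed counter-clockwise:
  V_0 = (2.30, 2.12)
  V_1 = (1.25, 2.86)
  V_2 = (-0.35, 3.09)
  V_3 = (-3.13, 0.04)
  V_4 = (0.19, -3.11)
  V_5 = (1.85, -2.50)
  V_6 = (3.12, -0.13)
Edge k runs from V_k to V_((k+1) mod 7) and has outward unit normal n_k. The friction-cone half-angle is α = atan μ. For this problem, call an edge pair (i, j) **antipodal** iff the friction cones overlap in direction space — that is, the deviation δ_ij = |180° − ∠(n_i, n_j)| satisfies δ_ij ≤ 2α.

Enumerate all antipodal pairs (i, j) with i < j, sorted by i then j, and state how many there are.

count = 10; pairs: (0,3), (0,4), (1,3), (1,4), (1,5), (2,4), (2,5), (2,6), (3,5), (3,6)

α = atan 0.8 = 38.66°;  2α = 77.32°
n_0 = (+0.5761, +0.8174)
n_1 = (+0.1423, +0.9898)
n_2 = (-0.7391, +0.6736)
n_3 = (-0.6883, -0.7254)
n_4 = (+0.3449, -0.9386)
n_5 = (+0.8814, -0.4723)
n_6 = (+0.9395, +0.3424)
  (0,1): δ = 153.01°  ·
  (0,2): δ = 97.17°  ·
  (0,3): δ = 8.32°  ✓
  (0,4): δ = 55.35°  ✓
  (0,5): δ = 96.99°  ·
  (0,6): δ = 145.20°  ·
  (1,2): δ = 124.17°  ·
  (1,3): δ = 35.31°  ✓
  (1,4): δ = 28.36°  ✓
  (1,5): δ = 69.99°  ✓
  (1,6): δ = 118.20°  ·
  (2,3): δ = 91.15°  ·
  (2,4): δ = 27.47°  ✓
  (2,5): δ = 14.16°  ✓
  (2,6): δ = 62.37°  ✓
  (3,4): δ = 116.33°  ·
  (3,5): δ = 74.69°  ✓
  (3,6): δ = 26.48°  ✓
  (4,5): δ = 138.36°  ·
  (4,6): δ = 90.15°  ·
  (5,6): δ = 131.79°  ·
antipodal pairs: 10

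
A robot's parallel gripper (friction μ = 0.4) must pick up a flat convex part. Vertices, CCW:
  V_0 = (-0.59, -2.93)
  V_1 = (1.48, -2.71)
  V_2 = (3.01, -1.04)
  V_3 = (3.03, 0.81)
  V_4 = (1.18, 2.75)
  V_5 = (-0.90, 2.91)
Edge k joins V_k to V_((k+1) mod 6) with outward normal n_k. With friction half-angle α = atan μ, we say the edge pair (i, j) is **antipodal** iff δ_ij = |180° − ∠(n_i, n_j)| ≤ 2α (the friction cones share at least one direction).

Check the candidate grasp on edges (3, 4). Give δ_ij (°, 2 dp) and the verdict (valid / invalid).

δ = 138.04°, invalid

α = atan 0.4 = 21.80°;  2α = 43.60°
edge 3: e_3 = (-1.85, +1.94);  n_3 = (+0.7237, +0.6901)
edge 4: e_4 = (-2.08, +0.16);  n_4 = (+0.0767, +0.9971)
∠(n_3, n_4) = 41.96°
δ = |180° − 41.96°| = 138.04°
138.04° > 2α = 43.60°  →  invalid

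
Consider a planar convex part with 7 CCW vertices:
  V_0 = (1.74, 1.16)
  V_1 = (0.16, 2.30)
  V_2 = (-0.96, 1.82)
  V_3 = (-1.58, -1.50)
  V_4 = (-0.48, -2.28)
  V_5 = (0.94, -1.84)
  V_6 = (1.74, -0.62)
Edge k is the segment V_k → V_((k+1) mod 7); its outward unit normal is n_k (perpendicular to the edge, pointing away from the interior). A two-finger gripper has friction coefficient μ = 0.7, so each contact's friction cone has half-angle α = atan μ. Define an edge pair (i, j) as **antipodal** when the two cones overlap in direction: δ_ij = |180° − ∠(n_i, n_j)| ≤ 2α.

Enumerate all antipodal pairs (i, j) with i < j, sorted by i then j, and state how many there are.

count = 11; pairs: (0,2), (0,3), (0,4), (1,3), (1,4), (1,5), (1,6), (2,4), (2,5), (2,6), (3,6)

α = atan 0.7 = 34.99°;  2α = 69.98°
n_0 = (+0.5851, +0.8109)
n_1 = (-0.3939, +0.9191)
n_2 = (-0.9830, +0.1836)
n_3 = (-0.5784, -0.8157)
n_4 = (+0.2960, -0.9552)
n_5 = (+0.8362, -0.5484)
n_6 = (+1.0000, -0.0000)
  (0,1): δ = 120.99°  ·
  (0,2): δ = 64.77°  ✓
  (0,3): δ = 0.47°  ✓
  (0,4): δ = 53.03°  ✓
  (0,5): δ = 92.56°  ·
  (0,6): δ = 125.81°  ·
  (1,2): δ = 123.78°  ·
  (1,3): δ = 58.54°  ✓
  (1,4): δ = 5.98°  ✓
  (1,5): δ = 33.55°  ✓
  (1,6): δ = 66.80°  ✓
  (2,3): δ = 114.76°  ·
  (2,4): δ = 62.21°  ✓
  (2,5): δ = 22.68°  ✓
  (2,6): δ = 10.58°  ✓
  (3,4): δ = 127.44°  ·
  (3,5): δ = 87.91°  ·
  (3,6): δ = 54.66°  ✓
  (4,5): δ = 140.47°  ·
  (4,6): δ = 107.22°  ·
  (5,6): δ = 146.75°  ·
antipodal pairs: 11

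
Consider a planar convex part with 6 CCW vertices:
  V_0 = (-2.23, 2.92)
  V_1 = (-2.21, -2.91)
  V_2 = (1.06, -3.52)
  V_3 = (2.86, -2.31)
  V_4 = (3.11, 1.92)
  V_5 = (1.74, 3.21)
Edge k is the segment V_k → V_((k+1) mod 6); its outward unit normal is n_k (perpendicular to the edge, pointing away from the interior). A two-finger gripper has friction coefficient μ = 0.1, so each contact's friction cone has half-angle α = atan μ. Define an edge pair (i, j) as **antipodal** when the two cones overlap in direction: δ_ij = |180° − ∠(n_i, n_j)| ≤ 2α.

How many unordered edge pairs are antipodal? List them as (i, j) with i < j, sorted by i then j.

count = 1; pairs: (0,3)

α = atan 0.1 = 5.71°;  2α = 11.42°
n_0 = (-1.0000, -0.0034)
n_1 = (-0.1834, -0.9830)
n_2 = (+0.5579, -0.8299)
n_3 = (+0.9983, -0.0590)
n_4 = (+0.6855, +0.7280)
n_5 = (-0.0729, +0.9973)
  (0,1): δ = 100.76°  ·
  (0,2): δ = 56.29°  ·
  (0,3): δ = 3.58°  ✓
  (0,4): δ = 46.53°  ·
  (0,5): δ = 93.98°  ·
  (1,2): δ = 135.52°  ·
  (1,3): δ = 82.82°  ·
  (1,4): δ = 32.71°  ·
  (1,5): δ = 14.74°  ·
  (2,3): δ = 127.29°  ·
  (2,4): δ = 77.19°  ·
  (2,5): δ = 29.73°  ·
  (3,4): δ = 129.89°  ·
  (3,5): δ = 82.44°  ·
  (4,5): δ = 132.54°  ·
antipodal pairs: 1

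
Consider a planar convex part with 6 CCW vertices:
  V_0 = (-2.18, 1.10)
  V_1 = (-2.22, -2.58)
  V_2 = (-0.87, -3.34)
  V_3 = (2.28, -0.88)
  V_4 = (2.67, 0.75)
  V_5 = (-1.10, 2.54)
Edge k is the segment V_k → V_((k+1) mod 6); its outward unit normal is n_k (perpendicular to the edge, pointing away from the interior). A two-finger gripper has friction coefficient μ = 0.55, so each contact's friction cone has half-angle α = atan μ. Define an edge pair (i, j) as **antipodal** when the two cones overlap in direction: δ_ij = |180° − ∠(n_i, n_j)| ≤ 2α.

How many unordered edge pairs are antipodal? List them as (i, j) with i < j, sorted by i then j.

α = atan 0.55 = 28.81°;  2α = 57.62°
n_0 = (-0.9999, +0.0109)
n_1 = (-0.4906, -0.8714)
n_2 = (+0.6155, -0.7881)
n_3 = (+0.9725, -0.2327)
n_4 = (+0.4289, +0.9033)
n_5 = (-0.8000, +0.6000)
  (0,1): δ = 118.76°  ·
  (0,2): δ = 51.39°  ✓
  (0,3): δ = 12.83°  ✓
  (0,4): δ = 65.22°  ·
  (0,5): δ = 143.75°  ·
  (1,2): δ = 112.63°  ·
  (1,3): δ = 74.08°  ·
  (1,4): δ = 3.98°  ✓
  (1,5): δ = 82.51°  ·
  (2,3): δ = 141.44°  ·
  (2,4): δ = 63.39°  ·
  (2,5): δ = 15.14°  ✓
  (3,4): δ = 101.94°  ·
  (3,5): δ = 23.41°  ✓
  (4,5): δ = 101.47°  ·
antipodal pairs: 5

count = 5; pairs: (0,2), (0,3), (1,4), (2,5), (3,5)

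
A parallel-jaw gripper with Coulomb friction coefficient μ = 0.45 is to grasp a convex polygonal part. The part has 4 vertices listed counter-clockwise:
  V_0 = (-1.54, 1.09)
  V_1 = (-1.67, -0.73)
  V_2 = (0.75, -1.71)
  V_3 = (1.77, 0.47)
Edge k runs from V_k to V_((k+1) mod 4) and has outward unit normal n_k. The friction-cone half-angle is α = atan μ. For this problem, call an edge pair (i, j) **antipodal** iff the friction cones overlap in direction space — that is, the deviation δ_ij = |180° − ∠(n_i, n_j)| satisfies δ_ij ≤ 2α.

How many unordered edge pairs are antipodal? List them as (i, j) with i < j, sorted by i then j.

count = 2; pairs: (0,2), (1,3)

α = atan 0.45 = 24.23°;  2α = 48.46°
n_0 = (-0.9975, +0.0712)
n_1 = (-0.3753, -0.9269)
n_2 = (+0.9058, -0.4238)
n_3 = (+0.1841, +0.9829)
  (0,1): δ = 107.96°  ·
  (0,2): δ = 20.99°  ✓
  (0,3): δ = 83.48°  ·
  (1,2): δ = 93.03°  ·
  (1,3): δ = 11.44°  ✓
  (2,3): δ = 75.53°  ·
antipodal pairs: 2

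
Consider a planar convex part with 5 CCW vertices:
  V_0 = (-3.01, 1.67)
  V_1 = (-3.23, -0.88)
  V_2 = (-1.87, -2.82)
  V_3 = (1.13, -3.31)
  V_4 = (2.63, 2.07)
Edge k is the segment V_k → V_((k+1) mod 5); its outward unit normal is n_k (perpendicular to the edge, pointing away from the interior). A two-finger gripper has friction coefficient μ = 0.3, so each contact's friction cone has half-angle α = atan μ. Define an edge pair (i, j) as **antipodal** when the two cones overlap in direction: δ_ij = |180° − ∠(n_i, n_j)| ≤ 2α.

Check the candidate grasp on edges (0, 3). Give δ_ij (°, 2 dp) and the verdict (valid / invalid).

δ = 10.65°, valid

α = atan 0.3 = 16.70°;  2α = 33.40°
edge 0: e_0 = (-0.22, -2.55);  n_0 = (-0.9963, +0.0860)
edge 3: e_3 = (+1.50, +5.38);  n_3 = (+0.9633, -0.2686)
∠(n_0, n_3) = 169.35°
δ = |180° − 169.35°| = 10.65°
10.65° ≤ 2α = 33.40°  →  valid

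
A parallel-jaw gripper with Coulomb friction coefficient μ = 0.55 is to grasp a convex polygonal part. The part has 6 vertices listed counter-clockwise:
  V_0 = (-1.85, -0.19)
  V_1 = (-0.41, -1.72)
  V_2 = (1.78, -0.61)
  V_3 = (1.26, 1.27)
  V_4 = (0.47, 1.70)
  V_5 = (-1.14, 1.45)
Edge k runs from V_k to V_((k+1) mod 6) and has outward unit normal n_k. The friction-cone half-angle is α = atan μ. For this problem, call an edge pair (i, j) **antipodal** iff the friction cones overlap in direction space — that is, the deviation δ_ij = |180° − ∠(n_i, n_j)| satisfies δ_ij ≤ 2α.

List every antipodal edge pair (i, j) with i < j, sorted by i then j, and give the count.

α = atan 0.55 = 28.81°;  2α = 57.62°
n_0 = (-0.7282, -0.6854)
n_1 = (+0.4521, -0.8920)
n_2 = (+0.9638, +0.2666)
n_3 = (+0.4781, +0.8783)
n_4 = (-0.1534, +0.9882)
n_5 = (-0.9177, +0.3973)
  (0,1): δ = 106.39°  ·
  (0,2): δ = 27.80°  ✓
  (0,3): δ = 18.18°  ✓
  (0,4): δ = 55.56°  ✓
  (0,5): δ = 113.33°  ·
  (1,2): δ = 101.42°  ·
  (1,3): δ = 55.44°  ✓
  (1,4): δ = 18.05°  ✓
  (1,5): δ = 39.71°  ✓
  (2,3): δ = 134.02°  ·
  (2,4): δ = 96.63°  ·
  (2,5): δ = 38.87°  ✓
  (3,4): δ = 142.61°  ·
  (3,5): δ = 84.85°  ·
  (4,5): δ = 122.24°  ·
antipodal pairs: 7

count = 7; pairs: (0,2), (0,3), (0,4), (1,3), (1,4), (1,5), (2,5)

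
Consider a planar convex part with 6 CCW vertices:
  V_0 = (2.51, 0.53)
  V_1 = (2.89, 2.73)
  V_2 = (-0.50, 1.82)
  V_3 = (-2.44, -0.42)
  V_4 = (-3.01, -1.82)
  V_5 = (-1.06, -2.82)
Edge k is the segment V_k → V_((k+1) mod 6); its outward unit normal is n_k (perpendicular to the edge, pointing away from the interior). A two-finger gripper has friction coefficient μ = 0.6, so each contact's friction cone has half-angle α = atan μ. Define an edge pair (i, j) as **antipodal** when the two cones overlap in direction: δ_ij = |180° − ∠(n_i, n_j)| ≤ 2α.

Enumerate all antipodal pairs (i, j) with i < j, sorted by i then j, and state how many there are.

count = 6; pairs: (0,2), (0,3), (1,4), (1,5), (2,5), (3,5)

α = atan 0.6 = 30.96°;  2α = 61.93°
n_0 = (+0.9854, -0.1702)
n_1 = (-0.2593, +0.9658)
n_2 = (-0.7559, +0.6547)
n_3 = (-0.9262, +0.3771)
n_4 = (-0.4563, -0.8898)
n_5 = (+0.6843, -0.7292)
  (0,1): δ = 65.17°  ·
  (0,2): δ = 31.10°  ✓
  (0,3): δ = 12.35°  ✓
  (0,4): δ = 72.65°  ·
  (0,5): δ = 142.98°  ·
  (1,2): δ = 145.92°  ·
  (1,3): δ = 127.18°  ·
  (1,4): δ = 42.18°  ✓
  (1,5): δ = 28.15°  ✓
  (2,3): δ = 161.26°  ·
  (2,4): δ = 76.25°  ·
  (2,5): δ = 5.93°  ✓
  (3,4): δ = 95.00°  ·
  (3,5): δ = 24.67°  ✓
  (4,5): δ = 109.67°  ·
antipodal pairs: 6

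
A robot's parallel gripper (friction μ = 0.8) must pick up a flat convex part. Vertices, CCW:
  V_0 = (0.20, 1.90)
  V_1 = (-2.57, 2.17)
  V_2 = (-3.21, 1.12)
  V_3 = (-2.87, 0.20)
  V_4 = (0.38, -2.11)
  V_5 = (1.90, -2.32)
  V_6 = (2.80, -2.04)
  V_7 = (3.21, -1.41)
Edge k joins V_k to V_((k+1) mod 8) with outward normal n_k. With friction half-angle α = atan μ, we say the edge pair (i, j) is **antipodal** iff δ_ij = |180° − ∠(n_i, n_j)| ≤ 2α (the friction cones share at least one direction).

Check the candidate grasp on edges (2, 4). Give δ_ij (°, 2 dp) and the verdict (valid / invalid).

δ = 118.15°, invalid

α = atan 0.8 = 38.66°;  2α = 77.32°
edge 2: e_2 = (+0.34, -0.92);  n_2 = (-0.9380, -0.3467)
edge 4: e_4 = (+1.52, -0.21);  n_4 = (-0.1369, -0.9906)
∠(n_2, n_4) = 61.85°
δ = |180° − 61.85°| = 118.15°
118.15° > 2α = 77.32°  →  invalid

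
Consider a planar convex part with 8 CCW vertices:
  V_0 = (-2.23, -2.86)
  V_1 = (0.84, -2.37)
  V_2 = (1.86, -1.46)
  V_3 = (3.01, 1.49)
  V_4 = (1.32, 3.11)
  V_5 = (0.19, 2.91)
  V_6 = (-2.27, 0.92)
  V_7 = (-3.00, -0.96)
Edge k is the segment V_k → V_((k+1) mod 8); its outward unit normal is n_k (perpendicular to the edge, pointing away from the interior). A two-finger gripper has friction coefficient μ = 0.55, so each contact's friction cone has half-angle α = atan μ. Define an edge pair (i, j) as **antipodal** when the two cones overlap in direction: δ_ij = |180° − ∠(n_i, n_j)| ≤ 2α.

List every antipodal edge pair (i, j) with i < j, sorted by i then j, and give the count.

count = 10; pairs: (0,3), (0,4), (0,5), (1,4), (1,5), (1,6), (2,5), (2,6), (2,7), (3,7)

α = atan 0.55 = 28.81°;  2α = 57.62°
n_0 = (+0.1576, -0.9875)
n_1 = (+0.6657, -0.7462)
n_2 = (+0.9317, -0.3632)
n_3 = (+0.6920, +0.7219)
n_4 = (-0.1743, +0.9847)
n_5 = (-0.6289, +0.7775)
n_6 = (-0.9322, +0.3620)
n_7 = (-0.9268, -0.3756)
  (0,1): δ = 147.33°  ·
  (0,2): δ = 120.37°  ·
  (0,3): δ = 52.86°  ✓
  (0,4): δ = 0.97°  ✓
  (0,5): δ = 29.90°  ✓
  (0,6): δ = 59.71°  ·
  (0,7): δ = 102.99°  ·
  (1,2): δ = 153.04°  ·
  (1,3): δ = 85.53°  ·
  (1,4): δ = 31.70°  ✓
  (1,5): δ = 2.77°  ✓
  (1,6): δ = 27.04°  ✓
  (1,7): δ = 70.32°  ·
  (2,3): δ = 112.49°  ·
  (2,4): δ = 58.67°  ·
  (2,5): δ = 29.73°  ✓
  (2,6): δ = 0.08°  ✓
  (2,7): δ = 43.36°  ✓
  (3,4): δ = 126.17°  ·
  (3,5): δ = 97.24°  ·
  (3,6): δ = 67.43°  ·
  (3,7): δ = 24.15°  ✓
  (4,5): δ = 151.07°  ·
  (4,6): δ = 121.26°  ·
  (4,7): δ = 77.98°  ·
  (5,6): δ = 150.19°  ·
  (5,7): δ = 106.91°  ·
  (6,7): δ = 136.72°  ·
antipodal pairs: 10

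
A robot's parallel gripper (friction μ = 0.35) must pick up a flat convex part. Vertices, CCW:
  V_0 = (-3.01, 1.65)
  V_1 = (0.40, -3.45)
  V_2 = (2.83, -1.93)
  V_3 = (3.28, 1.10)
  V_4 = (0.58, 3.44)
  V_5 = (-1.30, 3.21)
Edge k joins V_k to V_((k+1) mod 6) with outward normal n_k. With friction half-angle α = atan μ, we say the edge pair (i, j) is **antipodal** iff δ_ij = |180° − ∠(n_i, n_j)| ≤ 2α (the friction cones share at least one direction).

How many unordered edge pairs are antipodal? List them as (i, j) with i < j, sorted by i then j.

count = 3; pairs: (0,3), (1,4), (1,5)

α = atan 0.35 = 19.29°;  2α = 38.58°
n_0 = (-0.8313, -0.5558)
n_1 = (+0.5303, -0.8478)
n_2 = (+0.9892, -0.1469)
n_3 = (+0.6549, +0.7557)
n_4 = (-0.1214, +0.9926)
n_5 = (-0.6740, +0.7388)
  (0,1): δ = 91.74°  ·
  (0,2): δ = 42.22°  ·
  (0,3): δ = 15.32°  ✓
  (0,4): δ = 63.21°  ·
  (0,5): δ = 98.61°  ·
  (1,2): δ = 130.47°  ·
  (1,3): δ = 72.94°  ·
  (1,4): δ = 25.05°  ✓
  (1,5): δ = 10.35°  ✓
  (2,3): δ = 122.47°  ·
  (2,4): δ = 74.58°  ·
  (2,5): δ = 39.18°  ·
  (3,4): δ = 132.11°  ·
  (3,5): δ = 96.71°  ·
  (4,5): δ = 144.60°  ·
antipodal pairs: 3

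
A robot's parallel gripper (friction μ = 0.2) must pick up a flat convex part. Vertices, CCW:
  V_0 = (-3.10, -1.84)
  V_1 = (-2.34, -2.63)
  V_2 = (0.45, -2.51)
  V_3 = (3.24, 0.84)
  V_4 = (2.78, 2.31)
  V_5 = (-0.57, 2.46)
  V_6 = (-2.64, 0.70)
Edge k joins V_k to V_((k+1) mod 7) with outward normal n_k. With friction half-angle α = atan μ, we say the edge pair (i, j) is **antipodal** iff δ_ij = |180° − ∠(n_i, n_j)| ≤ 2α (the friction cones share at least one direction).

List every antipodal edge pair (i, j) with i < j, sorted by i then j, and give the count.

count = 2; pairs: (1,4), (2,5)

α = atan 0.2 = 11.31°;  2α = 22.62°
n_0 = (-0.7207, -0.6933)
n_1 = (+0.0430, -0.9991)
n_2 = (+0.7684, -0.6400)
n_3 = (+0.9544, +0.2986)
n_4 = (+0.0447, +0.9990)
n_5 = (-0.6478, +0.7618)
n_6 = (-0.9840, +0.1782)
  (0,1): δ = 131.43°  ·
  (0,2): δ = 83.68°  ·
  (0,3): δ = 26.51°  ·
  (0,4): δ = 43.55°  ·
  (0,5): δ = 86.48°  ·
  (0,6): δ = 125.84°  ·
  (1,2): δ = 132.25°  ·
  (1,3): δ = 75.09°  ·
  (1,4): δ = 5.03°  ✓
  (1,5): δ = 37.91°  ·
  (1,6): δ = 77.27°  ·
  (2,3): δ = 122.84°  ·
  (2,4): δ = 52.78°  ·
  (2,5): δ = 9.84°  ✓
  (2,6): δ = 29.52°  ·
  (3,4): δ = 109.94°  ·
  (3,5): δ = 67.00°  ·
  (3,6): δ = 27.64°  ·
  (4,5): δ = 137.06°  ·
  (4,6): δ = 97.70°  ·
  (5,6): δ = 140.64°  ·
antipodal pairs: 2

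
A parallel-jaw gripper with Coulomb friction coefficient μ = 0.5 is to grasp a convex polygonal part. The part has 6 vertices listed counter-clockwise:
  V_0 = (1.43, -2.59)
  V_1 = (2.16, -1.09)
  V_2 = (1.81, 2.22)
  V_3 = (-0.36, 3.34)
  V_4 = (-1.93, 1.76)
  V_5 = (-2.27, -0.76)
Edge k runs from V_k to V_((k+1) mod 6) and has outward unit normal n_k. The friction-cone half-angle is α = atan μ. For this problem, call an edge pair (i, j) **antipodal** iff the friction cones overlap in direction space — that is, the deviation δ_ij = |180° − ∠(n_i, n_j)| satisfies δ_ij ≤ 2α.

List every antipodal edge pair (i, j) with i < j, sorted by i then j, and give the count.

α = atan 0.5 = 26.57°;  2α = 53.13°
n_0 = (+0.8992, -0.4376)
n_1 = (+0.9945, +0.1052)
n_2 = (+0.4586, +0.8886)
n_3 = (-0.7093, +0.7049)
n_4 = (-0.9910, +0.1337)
n_5 = (-0.4433, -0.8964)
  (0,1): δ = 148.01°  ·
  (0,2): δ = 91.35°  ·
  (0,3): δ = 18.87°  ✓
  (0,4): δ = 18.27°  ✓
  (0,5): δ = 89.63°  ·
  (1,2): δ = 123.34°  ·
  (1,3): δ = 50.85°  ✓
  (1,4): δ = 13.72°  ✓
  (1,5): δ = 57.65°  ·
  (2,3): δ = 107.52°  ·
  (2,4): δ = 70.38°  ·
  (2,5): δ = 0.98°  ✓
  (3,4): δ = 142.87°  ·
  (3,5): δ = 71.50°  ·
  (4,5): δ = 108.63°  ·
antipodal pairs: 5

count = 5; pairs: (0,3), (0,4), (1,3), (1,4), (2,5)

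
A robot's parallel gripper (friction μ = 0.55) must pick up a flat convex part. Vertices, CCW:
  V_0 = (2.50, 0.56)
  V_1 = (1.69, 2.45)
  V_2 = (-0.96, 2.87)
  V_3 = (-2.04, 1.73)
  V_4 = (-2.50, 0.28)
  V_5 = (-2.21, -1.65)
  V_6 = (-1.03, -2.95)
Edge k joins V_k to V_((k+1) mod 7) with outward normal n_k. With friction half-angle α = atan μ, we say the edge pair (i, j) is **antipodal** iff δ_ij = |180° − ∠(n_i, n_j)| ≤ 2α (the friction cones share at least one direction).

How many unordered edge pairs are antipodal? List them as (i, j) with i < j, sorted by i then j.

α = atan 0.55 = 28.81°;  2α = 57.62°
n_0 = (+0.9191, +0.3939)
n_1 = (+0.1565, +0.9877)
n_2 = (-0.7260, +0.6877)
n_3 = (-0.9532, +0.3024)
n_4 = (-0.9889, -0.1486)
n_5 = (-0.7405, -0.6721)
n_6 = (+0.7051, -0.7091)
  (0,1): δ = 122.20°  ·
  (0,2): δ = 66.65°  ·
  (0,3): δ = 40.80°  ✓
  (0,4): δ = 14.65°  ✓
  (0,5): δ = 19.03°  ✓
  (0,6): δ = 111.64°  ·
  (1,2): δ = 124.45°  ·
  (1,3): δ = 98.60°  ·
  (1,4): δ = 72.45°  ·
  (1,5): δ = 38.76°  ✓
  (1,6): δ = 53.84°  ✓
  (2,3): δ = 154.15°  ·
  (2,4): δ = 128.00°  ·
  (2,5): δ = 94.32°  ·
  (2,6): δ = 1.71°  ✓
  (3,4): δ = 153.85°  ·
  (3,5): δ = 120.17°  ·
  (3,6): δ = 27.56°  ✓
  (4,5): δ = 146.32°  ·
  (4,6): δ = 53.71°  ✓
  (5,6): δ = 87.39°  ·
antipodal pairs: 8

count = 8; pairs: (0,3), (0,4), (0,5), (1,5), (1,6), (2,6), (3,6), (4,6)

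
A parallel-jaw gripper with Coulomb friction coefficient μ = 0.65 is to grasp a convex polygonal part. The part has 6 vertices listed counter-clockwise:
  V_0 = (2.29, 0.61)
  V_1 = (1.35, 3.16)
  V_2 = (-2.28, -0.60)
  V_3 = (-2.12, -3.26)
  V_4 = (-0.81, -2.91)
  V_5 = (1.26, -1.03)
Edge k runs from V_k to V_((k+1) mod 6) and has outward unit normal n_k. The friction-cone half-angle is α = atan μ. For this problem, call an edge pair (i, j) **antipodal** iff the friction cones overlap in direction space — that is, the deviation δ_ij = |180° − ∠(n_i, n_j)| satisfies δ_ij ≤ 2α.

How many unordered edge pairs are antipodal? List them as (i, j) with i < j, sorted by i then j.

α = atan 0.65 = 33.02°;  2α = 66.05°
n_0 = (+0.9383, +0.3459)
n_1 = (-0.7194, +0.6946)
n_2 = (-0.9982, -0.0600)
n_3 = (+0.2581, -0.9661)
n_4 = (+0.6723, -0.7403)
n_5 = (+0.8468, -0.5319)
  (0,1): δ = 64.23°  ✓
  (0,2): δ = 16.79°  ✓
  (0,3): δ = 84.72°  ·
  (0,4): δ = 112.01°  ·
  (0,5): δ = 127.63°  ·
  (1,2): δ = 132.57°  ·
  (1,3): δ = 31.05°  ✓
  (1,4): δ = 3.76°  ✓
  (1,5): δ = 11.86°  ✓
  (2,3): δ = 78.48°  ·
  (2,4): δ = 51.20°  ✓
  (2,5): δ = 35.57°  ✓
  (3,4): δ = 152.71°  ·
  (3,5): δ = 137.09°  ·
  (4,5): δ = 164.38°  ·
antipodal pairs: 7

count = 7; pairs: (0,1), (0,2), (1,3), (1,4), (1,5), (2,4), (2,5)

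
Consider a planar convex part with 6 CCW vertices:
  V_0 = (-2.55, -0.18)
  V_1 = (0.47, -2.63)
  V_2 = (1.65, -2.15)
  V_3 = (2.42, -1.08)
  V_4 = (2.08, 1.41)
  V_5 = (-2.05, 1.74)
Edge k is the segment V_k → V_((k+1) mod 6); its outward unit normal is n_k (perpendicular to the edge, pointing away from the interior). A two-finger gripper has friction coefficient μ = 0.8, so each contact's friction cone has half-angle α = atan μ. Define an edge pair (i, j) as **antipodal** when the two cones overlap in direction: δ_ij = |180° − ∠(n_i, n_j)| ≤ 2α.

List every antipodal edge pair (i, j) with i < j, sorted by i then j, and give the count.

α = atan 0.8 = 38.66°;  2α = 77.32°
n_0 = (-0.6300, -0.7766)
n_1 = (+0.3768, -0.9263)
n_2 = (+0.8117, -0.5841)
n_3 = (+0.9908, +0.1353)
n_4 = (+0.0796, +0.9968)
n_5 = (-0.9677, +0.2520)
  (0,1): δ = 118.81°  ·
  (0,2): δ = 86.69°  ·
  (0,3): δ = 43.17°  ✓
  (0,4): δ = 34.48°  ✓
  (0,5): δ = 114.45°  ·
  (1,2): δ = 147.88°  ·
  (1,3): δ = 104.36°  ·
  (1,4): δ = 26.70°  ✓
  (1,5): δ = 53.27°  ✓
  (2,3): δ = 136.48°  ·
  (2,4): δ = 58.83°  ✓
  (2,5): δ = 21.14°  ✓
  (3,4): δ = 102.34°  ·
  (3,5): δ = 22.37°  ✓
  (4,5): δ = 100.03°  ·
antipodal pairs: 7

count = 7; pairs: (0,3), (0,4), (1,4), (1,5), (2,4), (2,5), (3,5)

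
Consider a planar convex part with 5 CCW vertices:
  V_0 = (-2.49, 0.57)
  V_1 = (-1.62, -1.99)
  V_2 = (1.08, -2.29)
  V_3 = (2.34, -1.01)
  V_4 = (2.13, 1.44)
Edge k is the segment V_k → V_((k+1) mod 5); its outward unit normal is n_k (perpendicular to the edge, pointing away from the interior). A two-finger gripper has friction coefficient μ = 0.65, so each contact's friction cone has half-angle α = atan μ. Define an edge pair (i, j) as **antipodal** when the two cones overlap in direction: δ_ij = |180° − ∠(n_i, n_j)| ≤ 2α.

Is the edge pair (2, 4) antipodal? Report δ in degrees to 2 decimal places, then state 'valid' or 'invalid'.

δ = 34.79°, valid

α = atan 0.65 = 33.02°;  2α = 66.05°
edge 2: e_2 = (+1.26, +1.28);  n_2 = (+0.7127, -0.7015)
edge 4: e_4 = (-4.62, -0.87);  n_4 = (-0.1851, +0.9827)
∠(n_2, n_4) = 145.21°
δ = |180° − 145.21°| = 34.79°
34.79° ≤ 2α = 66.05°  →  valid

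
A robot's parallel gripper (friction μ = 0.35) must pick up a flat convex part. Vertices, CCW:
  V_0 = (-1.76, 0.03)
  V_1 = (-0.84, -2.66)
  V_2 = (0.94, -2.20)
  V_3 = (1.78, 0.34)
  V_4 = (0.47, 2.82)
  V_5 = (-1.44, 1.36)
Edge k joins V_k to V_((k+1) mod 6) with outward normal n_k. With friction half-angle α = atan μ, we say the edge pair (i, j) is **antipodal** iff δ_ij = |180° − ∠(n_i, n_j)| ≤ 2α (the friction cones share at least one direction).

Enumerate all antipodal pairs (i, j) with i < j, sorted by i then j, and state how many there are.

α = atan 0.35 = 19.29°;  2α = 38.58°
n_0 = (-0.9462, -0.3236)
n_1 = (+0.2502, -0.9682)
n_2 = (+0.9494, -0.3140)
n_3 = (+0.8842, +0.4671)
n_4 = (-0.6073, +0.7945)
n_5 = (-0.9723, +0.2339)
  (0,1): δ = 94.39°  ·
  (0,2): δ = 37.18°  ✓
  (0,3): δ = 8.96°  ✓
  (0,4): δ = 108.51°  ·
  (0,5): δ = 147.59°  ·
  (1,2): δ = 122.79°  ·
  (1,3): δ = 76.65°  ·
  (1,4): δ = 22.90°  ✓
  (1,5): δ = 61.98°  ·
  (2,3): δ = 133.86°  ·
  (2,4): δ = 34.31°  ✓
  (2,5): δ = 4.77°  ✓
  (3,4): δ = 80.45°  ·
  (3,5): δ = 41.37°  ·
  (4,5): δ = 140.92°  ·
antipodal pairs: 5

count = 5; pairs: (0,2), (0,3), (1,4), (2,4), (2,5)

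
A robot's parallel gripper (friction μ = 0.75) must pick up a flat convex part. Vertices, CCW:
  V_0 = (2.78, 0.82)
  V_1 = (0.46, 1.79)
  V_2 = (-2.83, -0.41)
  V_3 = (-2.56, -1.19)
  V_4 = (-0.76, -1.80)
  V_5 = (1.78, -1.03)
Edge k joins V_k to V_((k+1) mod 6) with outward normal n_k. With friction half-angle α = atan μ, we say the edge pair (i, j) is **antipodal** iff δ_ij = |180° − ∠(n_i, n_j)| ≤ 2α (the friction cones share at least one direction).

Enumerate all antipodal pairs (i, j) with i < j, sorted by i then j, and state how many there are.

count = 7; pairs: (0,2), (0,3), (0,4), (1,3), (1,4), (1,5), (2,5)

α = atan 0.75 = 36.87°;  2α = 73.74°
n_0 = (+0.3857, +0.9226)
n_1 = (-0.5559, +0.8313)
n_2 = (-0.9450, -0.3271)
n_3 = (-0.3210, -0.9471)
n_4 = (+0.2901, -0.9570)
n_5 = (+0.8797, -0.4755)
  (0,1): δ = 123.54°  ·
  (0,2): δ = 48.22°  ✓
  (0,3): δ = 3.97°  ✓
  (0,4): δ = 39.55°  ✓
  (0,5): δ = 84.30°  ·
  (1,2): δ = 104.68°  ·
  (1,3): δ = 52.49°  ✓
  (1,4): δ = 16.91°  ✓
  (1,5): δ = 27.84°  ✓
  (2,3): δ = 127.81°  ·
  (2,4): δ = 92.23°  ·
  (2,5): δ = 47.49°  ✓
  (3,4): δ = 144.41°  ·
  (3,5): δ = 99.67°  ·
  (4,5): δ = 135.26°  ·
antipodal pairs: 7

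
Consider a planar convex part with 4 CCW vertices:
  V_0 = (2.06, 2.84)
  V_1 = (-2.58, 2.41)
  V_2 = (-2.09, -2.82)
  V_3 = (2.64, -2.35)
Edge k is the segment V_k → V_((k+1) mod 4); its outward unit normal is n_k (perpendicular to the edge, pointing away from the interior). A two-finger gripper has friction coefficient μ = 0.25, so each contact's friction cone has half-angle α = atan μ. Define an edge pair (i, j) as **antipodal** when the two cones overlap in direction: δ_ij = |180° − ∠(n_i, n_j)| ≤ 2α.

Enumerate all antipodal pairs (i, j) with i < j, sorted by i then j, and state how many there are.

α = atan 0.25 = 14.04°;  2α = 28.07°
n_0 = (-0.0923, +0.9957)
n_1 = (-0.9956, -0.0933)
n_2 = (+0.0989, -0.9951)
n_3 = (+0.9938, +0.1111)
  (0,1): δ = 89.94°  ·
  (0,2): δ = 0.38°  ✓
  (0,3): δ = 91.08°  ·
  (1,2): δ = 89.68°  ·
  (1,3): δ = 1.02°  ✓
  (2,3): δ = 89.30°  ·
antipodal pairs: 2

count = 2; pairs: (0,2), (1,3)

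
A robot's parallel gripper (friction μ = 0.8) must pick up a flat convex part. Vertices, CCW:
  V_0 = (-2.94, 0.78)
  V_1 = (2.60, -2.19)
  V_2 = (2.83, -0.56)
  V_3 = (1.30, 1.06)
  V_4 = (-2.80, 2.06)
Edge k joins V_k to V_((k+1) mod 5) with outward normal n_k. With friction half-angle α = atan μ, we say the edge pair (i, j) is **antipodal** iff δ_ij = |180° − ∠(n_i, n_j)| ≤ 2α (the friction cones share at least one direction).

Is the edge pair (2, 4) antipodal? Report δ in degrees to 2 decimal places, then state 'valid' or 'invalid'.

δ = 49.61°, valid

α = atan 0.8 = 38.66°;  2α = 77.32°
edge 2: e_2 = (-1.53, +1.62);  n_2 = (+0.7270, +0.6866)
edge 4: e_4 = (-0.14, -1.28);  n_4 = (-0.9941, +0.1087)
∠(n_2, n_4) = 130.39°
δ = |180° − 130.39°| = 49.61°
49.61° ≤ 2α = 77.32°  →  valid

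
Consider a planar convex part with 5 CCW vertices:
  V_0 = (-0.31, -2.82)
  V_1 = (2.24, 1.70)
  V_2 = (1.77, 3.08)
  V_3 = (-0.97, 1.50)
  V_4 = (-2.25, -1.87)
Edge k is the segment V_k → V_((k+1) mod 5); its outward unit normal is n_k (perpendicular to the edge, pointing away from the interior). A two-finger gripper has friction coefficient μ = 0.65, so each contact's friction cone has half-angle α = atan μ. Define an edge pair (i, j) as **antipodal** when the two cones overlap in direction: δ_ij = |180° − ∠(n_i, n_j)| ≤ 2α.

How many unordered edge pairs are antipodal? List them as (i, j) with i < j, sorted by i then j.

count = 5; pairs: (0,2), (0,3), (1,3), (1,4), (2,4)

α = atan 0.65 = 33.02°;  2α = 66.05°
n_0 = (+0.8710, -0.4914)
n_1 = (+0.9466, +0.3224)
n_2 = (-0.4995, +0.8663)
n_3 = (-0.9348, +0.3551)
n_4 = (-0.4398, -0.8981)
  (0,1): δ = 131.76°  ·
  (0,2): δ = 30.60°  ✓
  (0,3): δ = 8.63°  ✓
  (0,4): δ = 93.34°  ·
  (1,2): δ = 78.84°  ·
  (1,3): δ = 39.61°  ✓
  (1,4): δ = 45.10°  ✓
  (2,3): δ = 140.77°  ·
  (2,4): δ = 56.06°  ✓
  (3,4): δ = 95.29°  ·
antipodal pairs: 5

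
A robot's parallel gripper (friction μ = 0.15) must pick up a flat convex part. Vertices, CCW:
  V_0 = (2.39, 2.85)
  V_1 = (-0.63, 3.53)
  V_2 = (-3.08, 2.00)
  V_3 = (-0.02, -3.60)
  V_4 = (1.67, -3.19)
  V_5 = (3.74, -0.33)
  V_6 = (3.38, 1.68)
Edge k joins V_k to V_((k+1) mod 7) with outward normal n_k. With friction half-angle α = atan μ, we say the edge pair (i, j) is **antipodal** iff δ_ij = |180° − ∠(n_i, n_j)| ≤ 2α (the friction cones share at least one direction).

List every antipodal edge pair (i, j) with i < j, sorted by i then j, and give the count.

count = 1; pairs: (2,6)

α = atan 0.15 = 8.53°;  2α = 17.06°
n_0 = (+0.2197, +0.9756)
n_1 = (-0.5297, +0.8482)
n_2 = (-0.8775, -0.4795)
n_3 = (+0.2358, -0.9718)
n_4 = (+0.8101, -0.5863)
n_5 = (+0.9843, +0.1763)
n_6 = (+0.7634, +0.6459)
  (0,1): δ = 135.33°  ·
  (0,2): δ = 48.66°  ·
  (0,3): δ = 26.33°  ·
  (0,4): δ = 66.79°  ·
  (0,5): δ = 112.84°  ·
  (0,6): δ = 142.93°  ·
  (1,2): δ = 93.33°  ·
  (1,3): δ = 18.35°  ·
  (1,4): δ = 22.12°  ·
  (1,5): δ = 68.17°  ·
  (1,6): δ = 98.25°  ·
  (2,3): δ = 105.02°  ·
  (2,4): δ = 64.55°  ·
  (2,5): δ = 18.50°  ·
  (2,6): δ = 11.58°  ✓
  (3,4): δ = 139.53°  ·
  (3,5): δ = 93.48°  ·
  (3,6): δ = 63.40°  ·
  (4,5): δ = 133.95°  ·
  (4,6): δ = 103.87°  ·
  (5,6): δ = 149.92°  ·
antipodal pairs: 1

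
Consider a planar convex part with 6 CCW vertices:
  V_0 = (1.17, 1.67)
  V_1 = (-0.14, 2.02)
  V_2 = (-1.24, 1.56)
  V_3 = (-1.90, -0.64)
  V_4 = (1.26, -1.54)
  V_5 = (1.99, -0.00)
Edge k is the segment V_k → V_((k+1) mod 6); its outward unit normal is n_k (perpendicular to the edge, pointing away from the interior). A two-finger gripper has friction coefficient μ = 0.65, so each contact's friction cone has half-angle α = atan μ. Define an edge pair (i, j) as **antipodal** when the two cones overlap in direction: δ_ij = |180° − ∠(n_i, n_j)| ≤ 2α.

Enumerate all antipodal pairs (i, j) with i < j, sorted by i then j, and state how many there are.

count = 6; pairs: (0,3), (1,3), (1,4), (2,4), (2,5), (3,5)

α = atan 0.65 = 33.02°;  2α = 66.05°
n_0 = (+0.2581, +0.9661)
n_1 = (-0.3858, +0.9226)
n_2 = (-0.9578, +0.2873)
n_3 = (-0.2739, -0.9618)
n_4 = (+0.9036, -0.4283)
n_5 = (+0.8976, +0.4408)
  (0,1): δ = 142.35°  ·
  (0,2): δ = 91.74°  ·
  (0,3): δ = 0.94°  ✓
  (0,4): δ = 79.60°  ·
  (0,5): δ = 131.11°  ·
  (1,2): δ = 129.39°  ·
  (1,3): δ = 38.59°  ✓
  (1,4): δ = 41.94°  ✓
  (1,5): δ = 93.46°  ·
  (2,3): δ = 89.20°  ·
  (2,4): δ = 8.66°  ✓
  (2,5): δ = 42.85°  ✓
  (3,4): δ = 99.46°  ·
  (3,5): δ = 47.95°  ✓
  (4,5): δ = 128.49°  ·
antipodal pairs: 6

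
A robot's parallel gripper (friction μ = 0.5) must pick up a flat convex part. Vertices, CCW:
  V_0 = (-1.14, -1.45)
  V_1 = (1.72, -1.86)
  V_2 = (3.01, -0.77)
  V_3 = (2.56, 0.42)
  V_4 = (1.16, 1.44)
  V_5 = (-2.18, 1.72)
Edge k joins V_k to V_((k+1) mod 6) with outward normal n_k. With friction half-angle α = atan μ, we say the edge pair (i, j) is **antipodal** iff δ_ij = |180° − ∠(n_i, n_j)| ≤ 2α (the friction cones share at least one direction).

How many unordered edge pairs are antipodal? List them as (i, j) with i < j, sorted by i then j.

count = 5; pairs: (0,3), (0,4), (1,4), (2,5), (3,5)

α = atan 0.5 = 26.57°;  2α = 53.13°
n_0 = (-0.1419, -0.9899)
n_1 = (+0.6454, -0.7638)
n_2 = (+0.9354, +0.3537)
n_3 = (+0.5889, +0.8082)
n_4 = (+0.0835, +0.9965)
n_5 = (-0.9502, -0.3117)
  (0,1): δ = 131.65°  ·
  (0,2): δ = 61.13°  ·
  (0,3): δ = 27.92°  ✓
  (0,4): δ = 3.37°  ✓
  (0,5): δ = 116.32°  ·
  (1,2): δ = 109.48°  ·
  (1,3): δ = 76.27°  ·
  (1,4): δ = 44.99°  ✓
  (1,5): δ = 67.97°  ·
  (2,3): δ = 146.79°  ·
  (2,4): δ = 115.51°  ·
  (2,5): δ = 2.55°  ✓
  (3,4): δ = 148.72°  ·
  (3,5): δ = 35.76°  ✓
  (4,5): δ = 67.04°  ·
antipodal pairs: 5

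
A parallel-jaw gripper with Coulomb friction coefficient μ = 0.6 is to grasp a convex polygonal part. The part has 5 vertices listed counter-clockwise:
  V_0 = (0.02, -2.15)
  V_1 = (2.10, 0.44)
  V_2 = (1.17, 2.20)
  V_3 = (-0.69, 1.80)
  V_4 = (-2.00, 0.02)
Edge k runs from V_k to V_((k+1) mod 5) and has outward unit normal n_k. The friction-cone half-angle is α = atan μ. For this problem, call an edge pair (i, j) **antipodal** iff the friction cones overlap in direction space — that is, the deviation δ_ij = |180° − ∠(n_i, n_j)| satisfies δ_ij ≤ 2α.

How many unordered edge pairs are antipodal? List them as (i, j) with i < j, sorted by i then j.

count = 4; pairs: (0,2), (0,3), (1,4), (2,4)

α = atan 0.6 = 30.96°;  2α = 61.93°
n_0 = (+0.7797, -0.6262)
n_1 = (+0.8842, +0.4672)
n_2 = (-0.2102, +0.9776)
n_3 = (-0.8054, +0.5927)
n_4 = (-0.7320, -0.6814)
  (0,1): δ = 113.38°  ·
  (0,2): δ = 39.10°  ✓
  (0,3): δ = 2.42°  ✓
  (0,4): δ = 81.72°  ·
  (1,2): δ = 105.72°  ·
  (1,3): δ = 64.20°  ·
  (1,4): δ = 15.10°  ✓
  (2,3): δ = 138.49°  ·
  (2,4): δ = 59.19°  ✓
  (3,4): δ = 100.70°  ·
antipodal pairs: 4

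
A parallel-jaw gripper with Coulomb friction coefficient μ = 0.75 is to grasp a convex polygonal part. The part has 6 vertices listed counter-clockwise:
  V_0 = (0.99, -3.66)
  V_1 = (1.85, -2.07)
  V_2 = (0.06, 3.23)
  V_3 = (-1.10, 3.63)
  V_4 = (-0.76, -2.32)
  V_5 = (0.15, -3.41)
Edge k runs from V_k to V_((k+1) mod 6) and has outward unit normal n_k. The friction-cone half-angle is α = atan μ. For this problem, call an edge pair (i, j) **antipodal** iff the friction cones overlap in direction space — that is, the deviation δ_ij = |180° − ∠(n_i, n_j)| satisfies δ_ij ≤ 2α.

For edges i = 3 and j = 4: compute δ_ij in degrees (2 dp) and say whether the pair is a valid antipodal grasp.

δ = 143.41°, invalid

α = atan 0.75 = 36.87°;  2α = 73.74°
edge 3: e_3 = (+0.34, -5.95);  n_3 = (-0.9984, -0.0570)
edge 4: e_4 = (+0.91, -1.09);  n_4 = (-0.7676, -0.6409)
∠(n_3, n_4) = 36.59°
δ = |180° − 36.59°| = 143.41°
143.41° > 2α = 73.74°  →  invalid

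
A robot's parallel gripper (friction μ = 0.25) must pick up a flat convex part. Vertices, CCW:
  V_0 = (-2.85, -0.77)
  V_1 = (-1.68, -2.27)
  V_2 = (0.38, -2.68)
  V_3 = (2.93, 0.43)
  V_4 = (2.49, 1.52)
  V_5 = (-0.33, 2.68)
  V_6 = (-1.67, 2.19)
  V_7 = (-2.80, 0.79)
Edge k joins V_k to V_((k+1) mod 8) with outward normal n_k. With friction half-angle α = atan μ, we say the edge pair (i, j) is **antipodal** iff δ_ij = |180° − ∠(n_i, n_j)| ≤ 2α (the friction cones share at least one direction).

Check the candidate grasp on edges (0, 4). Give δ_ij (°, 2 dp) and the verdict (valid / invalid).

δ = 29.69°, invalid

α = atan 0.25 = 14.04°;  2α = 28.07°
edge 0: e_0 = (+1.17, -1.50);  n_0 = (-0.7885, -0.6150)
edge 4: e_4 = (-2.82, +1.16);  n_4 = (+0.3804, +0.9248)
∠(n_0, n_4) = 150.31°
δ = |180° − 150.31°| = 29.69°
29.69° > 2α = 28.07°  →  invalid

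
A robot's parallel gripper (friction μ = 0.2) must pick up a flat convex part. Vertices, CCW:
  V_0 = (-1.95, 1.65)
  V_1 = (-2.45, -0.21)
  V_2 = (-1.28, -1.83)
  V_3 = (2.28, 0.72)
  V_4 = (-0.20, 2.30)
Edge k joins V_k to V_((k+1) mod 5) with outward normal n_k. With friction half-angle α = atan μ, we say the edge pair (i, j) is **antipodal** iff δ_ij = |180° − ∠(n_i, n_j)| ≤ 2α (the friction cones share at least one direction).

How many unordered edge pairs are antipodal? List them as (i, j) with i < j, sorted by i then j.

count = 2; pairs: (1,3), (2,4)

α = atan 0.2 = 11.31°;  2α = 22.62°
n_0 = (-0.9657, +0.2596)
n_1 = (-0.8107, -0.5855)
n_2 = (+0.5823, -0.8130)
n_3 = (+0.5373, +0.8434)
n_4 = (-0.3482, +0.9374)
  (0,1): δ = 129.12°  ·
  (0,2): δ = 39.34°  ·
  (0,3): δ = 72.55°  ·
  (0,4): δ = 125.42°  ·
  (1,2): δ = 90.22°  ·
  (1,3): δ = 21.66°  ✓
  (1,4): δ = 74.54°  ·
  (2,3): δ = 68.11°  ·
  (2,4): δ = 15.24°  ✓
  (3,4): δ = 127.12°  ·
antipodal pairs: 2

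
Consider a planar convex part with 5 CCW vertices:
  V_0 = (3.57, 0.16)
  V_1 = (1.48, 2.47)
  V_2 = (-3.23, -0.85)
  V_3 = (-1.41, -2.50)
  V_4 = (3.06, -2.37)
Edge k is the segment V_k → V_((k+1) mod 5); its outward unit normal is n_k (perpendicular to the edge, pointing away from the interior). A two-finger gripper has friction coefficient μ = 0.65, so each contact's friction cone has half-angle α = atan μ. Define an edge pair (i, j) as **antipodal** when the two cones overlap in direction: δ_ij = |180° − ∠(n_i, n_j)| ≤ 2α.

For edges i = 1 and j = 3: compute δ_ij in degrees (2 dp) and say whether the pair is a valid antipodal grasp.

δ = 33.51°, valid

α = atan 0.65 = 33.02°;  2α = 66.05°
edge 1: e_1 = (-4.71, -3.32);  n_1 = (-0.5761, +0.8174)
edge 3: e_3 = (+4.47, +0.13);  n_3 = (+0.0291, -0.9996)
∠(n_1, n_3) = 146.49°
δ = |180° − 146.49°| = 33.51°
33.51° ≤ 2α = 66.05°  →  valid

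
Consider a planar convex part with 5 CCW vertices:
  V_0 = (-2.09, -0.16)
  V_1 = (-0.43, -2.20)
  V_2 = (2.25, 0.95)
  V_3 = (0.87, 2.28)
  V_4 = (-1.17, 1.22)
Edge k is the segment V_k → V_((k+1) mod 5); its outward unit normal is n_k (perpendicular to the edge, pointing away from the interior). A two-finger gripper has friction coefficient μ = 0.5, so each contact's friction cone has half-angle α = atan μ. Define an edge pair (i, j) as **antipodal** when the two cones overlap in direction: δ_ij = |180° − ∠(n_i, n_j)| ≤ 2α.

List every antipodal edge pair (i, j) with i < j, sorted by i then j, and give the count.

α = atan 0.5 = 26.57°;  2α = 53.13°
n_0 = (-0.7756, -0.6312)
n_1 = (+0.7616, -0.6480)
n_2 = (+0.6939, +0.7200)
n_3 = (-0.4611, +0.8874)
n_4 = (-0.8321, +0.5547)
  (0,1): δ = 79.53°  ·
  (0,2): δ = 6.92°  ✓
  (0,3): δ = 78.32°  ·
  (0,4): δ = 107.17°  ·
  (1,2): δ = 93.55°  ·
  (1,3): δ = 22.15°  ✓
  (1,4): δ = 6.70°  ✓
  (2,3): δ = 108.60°  ·
  (2,4): δ = 79.75°  ·
  (3,4): δ = 151.15°  ·
antipodal pairs: 3

count = 3; pairs: (0,2), (1,3), (1,4)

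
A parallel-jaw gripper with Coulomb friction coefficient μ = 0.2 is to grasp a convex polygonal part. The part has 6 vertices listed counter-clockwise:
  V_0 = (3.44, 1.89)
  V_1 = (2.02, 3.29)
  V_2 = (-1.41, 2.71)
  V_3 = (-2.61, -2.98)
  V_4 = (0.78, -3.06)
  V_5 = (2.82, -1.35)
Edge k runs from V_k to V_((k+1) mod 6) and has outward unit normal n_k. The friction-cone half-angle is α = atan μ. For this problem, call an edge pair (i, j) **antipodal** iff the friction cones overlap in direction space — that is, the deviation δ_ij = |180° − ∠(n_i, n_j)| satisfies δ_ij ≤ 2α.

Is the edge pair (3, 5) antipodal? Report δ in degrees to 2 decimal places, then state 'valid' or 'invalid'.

δ = 99.48°, invalid

α = atan 0.2 = 11.31°;  2α = 22.62°
edge 3: e_3 = (+3.39, -0.08);  n_3 = (-0.0236, -0.9997)
edge 5: e_5 = (+0.62, +3.24);  n_5 = (+0.9822, -0.1879)
∠(n_3, n_5) = 80.52°
δ = |180° − 80.52°| = 99.48°
99.48° > 2α = 22.62°  →  invalid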